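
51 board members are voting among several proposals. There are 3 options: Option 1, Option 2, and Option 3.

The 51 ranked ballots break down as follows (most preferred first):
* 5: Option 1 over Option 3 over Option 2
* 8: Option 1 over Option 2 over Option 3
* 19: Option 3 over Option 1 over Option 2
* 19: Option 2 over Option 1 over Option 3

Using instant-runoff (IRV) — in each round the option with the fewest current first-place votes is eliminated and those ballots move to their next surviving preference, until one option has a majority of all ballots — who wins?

Option 2

Round 1: Option 1 13, Option 2 19, Option 3 19. Option 1 eliminated.
Round 2: Option 2 27, Option 3 24. Option 2 has a majority (≥26).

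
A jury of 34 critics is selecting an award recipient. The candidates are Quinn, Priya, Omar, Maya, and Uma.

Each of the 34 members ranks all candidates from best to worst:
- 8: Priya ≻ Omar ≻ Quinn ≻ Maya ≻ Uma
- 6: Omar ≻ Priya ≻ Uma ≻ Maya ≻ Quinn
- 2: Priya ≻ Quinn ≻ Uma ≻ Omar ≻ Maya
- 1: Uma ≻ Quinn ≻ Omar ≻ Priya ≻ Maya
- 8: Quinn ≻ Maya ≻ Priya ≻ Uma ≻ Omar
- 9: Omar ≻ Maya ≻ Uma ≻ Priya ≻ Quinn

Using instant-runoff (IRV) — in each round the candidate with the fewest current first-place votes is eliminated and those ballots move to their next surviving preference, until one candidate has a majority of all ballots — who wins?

Priya

Round 1: Quinn 8, Priya 10, Omar 15, Maya 0, Uma 1. Maya eliminated.
Round 2: Quinn 8, Priya 10, Omar 15, Uma 1. Uma eliminated.
Round 3: Quinn 9, Priya 10, Omar 15. Quinn eliminated.
Round 4: Priya 18, Omar 16. Priya has a majority (≥18).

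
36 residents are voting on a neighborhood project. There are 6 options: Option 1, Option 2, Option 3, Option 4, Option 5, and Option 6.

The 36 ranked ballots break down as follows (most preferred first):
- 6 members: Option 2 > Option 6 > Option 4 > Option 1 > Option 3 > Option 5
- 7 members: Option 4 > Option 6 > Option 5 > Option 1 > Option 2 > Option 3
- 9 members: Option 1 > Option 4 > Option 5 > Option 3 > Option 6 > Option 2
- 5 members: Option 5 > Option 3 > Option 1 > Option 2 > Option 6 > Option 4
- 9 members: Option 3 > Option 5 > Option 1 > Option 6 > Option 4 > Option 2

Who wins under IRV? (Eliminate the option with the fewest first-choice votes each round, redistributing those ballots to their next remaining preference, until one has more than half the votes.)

Option 4

Round 1: Option 1 9, Option 2 6, Option 3 9, Option 4 7, Option 5 5, Option 6 0. Option 6 eliminated.
Round 2: Option 1 9, Option 2 6, Option 3 9, Option 4 7, Option 5 5. Option 5 eliminated.
Round 3: Option 1 9, Option 2 6, Option 3 14, Option 4 7. Option 2 eliminated.
Round 4: Option 1 9, Option 3 14, Option 4 13. Option 1 eliminated.
Round 5: Option 3 14, Option 4 22. Option 4 has a majority (≥19).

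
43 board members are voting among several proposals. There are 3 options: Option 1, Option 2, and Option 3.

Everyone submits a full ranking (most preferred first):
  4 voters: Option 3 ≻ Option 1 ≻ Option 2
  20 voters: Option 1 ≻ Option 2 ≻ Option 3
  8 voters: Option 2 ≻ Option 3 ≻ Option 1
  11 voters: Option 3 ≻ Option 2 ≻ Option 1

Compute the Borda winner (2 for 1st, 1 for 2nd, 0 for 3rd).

Option 1: 4×1 + 20×2 + 8×0 + 11×0 = 44
Option 2: 4×0 + 20×1 + 8×2 + 11×1 = 47
Option 3: 4×2 + 20×0 + 8×1 + 11×2 = 38

Option 2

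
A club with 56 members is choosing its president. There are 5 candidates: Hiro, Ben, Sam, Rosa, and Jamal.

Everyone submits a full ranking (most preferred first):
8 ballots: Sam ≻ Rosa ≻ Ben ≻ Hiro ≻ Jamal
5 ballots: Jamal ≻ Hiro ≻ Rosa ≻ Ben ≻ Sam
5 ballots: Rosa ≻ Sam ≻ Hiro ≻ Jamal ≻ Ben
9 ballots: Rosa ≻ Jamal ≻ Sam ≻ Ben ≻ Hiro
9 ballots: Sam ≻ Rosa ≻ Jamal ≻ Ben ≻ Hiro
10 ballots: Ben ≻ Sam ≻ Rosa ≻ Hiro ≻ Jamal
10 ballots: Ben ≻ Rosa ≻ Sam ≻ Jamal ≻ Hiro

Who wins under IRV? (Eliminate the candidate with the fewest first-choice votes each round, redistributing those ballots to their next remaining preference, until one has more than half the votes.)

Round 1: Hiro 0, Ben 20, Sam 17, Rosa 14, Jamal 5. Hiro eliminated.
Round 2: Ben 20, Sam 17, Rosa 14, Jamal 5. Jamal eliminated.
Round 3: Ben 20, Sam 17, Rosa 19. Sam eliminated.
Round 4: Ben 20, Rosa 36. Rosa has a majority (≥29).

Rosa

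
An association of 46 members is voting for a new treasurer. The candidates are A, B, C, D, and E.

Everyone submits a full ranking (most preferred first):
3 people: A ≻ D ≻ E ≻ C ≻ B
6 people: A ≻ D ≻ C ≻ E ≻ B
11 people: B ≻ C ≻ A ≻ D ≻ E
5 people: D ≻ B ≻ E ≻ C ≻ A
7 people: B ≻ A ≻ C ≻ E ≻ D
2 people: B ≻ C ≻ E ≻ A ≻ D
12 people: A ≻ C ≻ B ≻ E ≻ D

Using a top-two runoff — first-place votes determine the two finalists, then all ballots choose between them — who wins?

B

Round 1 first-place votes: A 21, B 20, C 0, D 5, E 0. A and B advance.
Runoff: A is ranked above B on 21 ballots, B above A on 25.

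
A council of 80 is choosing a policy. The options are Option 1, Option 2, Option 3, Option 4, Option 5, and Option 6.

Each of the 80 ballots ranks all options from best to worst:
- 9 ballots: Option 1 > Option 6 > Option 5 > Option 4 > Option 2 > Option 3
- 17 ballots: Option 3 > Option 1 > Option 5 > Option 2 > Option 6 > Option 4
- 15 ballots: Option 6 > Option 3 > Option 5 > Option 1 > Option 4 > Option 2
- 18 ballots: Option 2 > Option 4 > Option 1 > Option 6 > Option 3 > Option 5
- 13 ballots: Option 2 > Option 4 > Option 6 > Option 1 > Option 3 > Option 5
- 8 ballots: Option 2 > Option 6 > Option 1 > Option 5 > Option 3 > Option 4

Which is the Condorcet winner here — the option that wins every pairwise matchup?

Option 1

Option 1 vs Option 2: 41–39
Option 1 vs Option 3: 48–32
Option 1 vs Option 4: 49–31
Option 1 vs Option 5: 65–15
Option 1 vs Option 6: 44–36
Option 1 beats every other option.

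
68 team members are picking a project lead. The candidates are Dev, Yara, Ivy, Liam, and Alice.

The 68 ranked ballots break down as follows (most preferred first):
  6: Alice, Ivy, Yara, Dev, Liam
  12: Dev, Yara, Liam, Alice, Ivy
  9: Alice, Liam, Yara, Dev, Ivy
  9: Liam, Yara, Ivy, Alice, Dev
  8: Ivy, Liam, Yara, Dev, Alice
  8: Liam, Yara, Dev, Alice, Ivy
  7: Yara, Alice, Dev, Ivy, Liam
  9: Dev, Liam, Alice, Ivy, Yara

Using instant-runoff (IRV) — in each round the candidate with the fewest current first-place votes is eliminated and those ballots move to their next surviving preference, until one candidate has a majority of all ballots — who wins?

Liam

Round 1: Dev 21, Yara 7, Ivy 8, Liam 17, Alice 15. Yara eliminated.
Round 2: Dev 21, Ivy 8, Liam 17, Alice 22. Ivy eliminated.
Round 3: Dev 21, Liam 25, Alice 22. Dev eliminated.
Round 4: Liam 46, Alice 22. Liam has a majority (≥35).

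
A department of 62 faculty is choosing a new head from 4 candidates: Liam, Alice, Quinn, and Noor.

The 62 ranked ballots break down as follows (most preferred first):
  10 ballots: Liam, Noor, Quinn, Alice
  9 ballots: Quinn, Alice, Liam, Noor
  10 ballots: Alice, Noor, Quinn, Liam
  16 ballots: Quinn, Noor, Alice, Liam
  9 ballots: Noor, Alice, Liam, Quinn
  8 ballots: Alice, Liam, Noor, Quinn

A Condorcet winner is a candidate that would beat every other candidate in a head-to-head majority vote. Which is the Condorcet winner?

Noor

Noor vs Liam: 35–27
Noor vs Alice: 35–27
Noor vs Quinn: 37–25
Noor beats every other candidate.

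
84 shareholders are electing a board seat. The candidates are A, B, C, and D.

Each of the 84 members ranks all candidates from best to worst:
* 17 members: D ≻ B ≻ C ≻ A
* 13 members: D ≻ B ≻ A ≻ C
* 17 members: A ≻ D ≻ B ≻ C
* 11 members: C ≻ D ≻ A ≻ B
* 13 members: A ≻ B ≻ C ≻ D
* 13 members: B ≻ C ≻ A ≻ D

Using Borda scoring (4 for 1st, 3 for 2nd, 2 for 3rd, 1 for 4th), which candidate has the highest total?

D

A: 17×1 + 13×2 + 17×4 + 11×2 + 13×4 + 13×2 = 211
B: 17×3 + 13×3 + 17×2 + 11×1 + 13×3 + 13×4 = 226
C: 17×2 + 13×1 + 17×1 + 11×4 + 13×2 + 13×3 = 173
D: 17×4 + 13×4 + 17×3 + 11×3 + 13×1 + 13×1 = 230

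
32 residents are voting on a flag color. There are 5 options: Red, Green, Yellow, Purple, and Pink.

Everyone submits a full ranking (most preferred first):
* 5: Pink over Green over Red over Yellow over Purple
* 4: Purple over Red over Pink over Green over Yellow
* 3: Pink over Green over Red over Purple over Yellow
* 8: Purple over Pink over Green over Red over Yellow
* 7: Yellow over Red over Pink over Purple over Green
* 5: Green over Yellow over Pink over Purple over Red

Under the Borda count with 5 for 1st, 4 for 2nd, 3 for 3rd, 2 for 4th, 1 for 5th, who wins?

Red: 5×3 + 4×4 + 3×3 + 8×2 + 7×4 + 5×1 = 89
Green: 5×4 + 4×2 + 3×4 + 8×3 + 7×1 + 5×5 = 96
Yellow: 5×2 + 4×1 + 3×1 + 8×1 + 7×5 + 5×4 = 80
Purple: 5×1 + 4×5 + 3×2 + 8×5 + 7×2 + 5×2 = 95
Pink: 5×5 + 4×3 + 3×5 + 8×4 + 7×3 + 5×3 = 120

Pink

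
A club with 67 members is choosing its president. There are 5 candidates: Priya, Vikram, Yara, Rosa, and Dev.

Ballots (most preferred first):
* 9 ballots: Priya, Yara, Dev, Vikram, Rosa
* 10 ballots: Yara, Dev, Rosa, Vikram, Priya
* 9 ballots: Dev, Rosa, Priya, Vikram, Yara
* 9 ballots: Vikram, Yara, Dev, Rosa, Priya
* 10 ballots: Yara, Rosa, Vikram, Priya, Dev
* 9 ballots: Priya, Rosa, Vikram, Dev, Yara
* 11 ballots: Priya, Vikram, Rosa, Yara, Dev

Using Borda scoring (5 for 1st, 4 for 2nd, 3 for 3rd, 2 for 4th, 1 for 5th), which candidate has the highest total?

Priya: 9×5 + 10×1 + 9×3 + 9×1 + 10×2 + 9×5 + 11×5 = 211
Vikram: 9×2 + 10×2 + 9×2 + 9×5 + 10×3 + 9×3 + 11×4 = 202
Yara: 9×4 + 10×5 + 9×1 + 9×4 + 10×5 + 9×1 + 11×2 = 212
Rosa: 9×1 + 10×3 + 9×4 + 9×2 + 10×4 + 9×4 + 11×3 = 202
Dev: 9×3 + 10×4 + 9×5 + 9×3 + 10×1 + 9×2 + 11×1 = 178

Yara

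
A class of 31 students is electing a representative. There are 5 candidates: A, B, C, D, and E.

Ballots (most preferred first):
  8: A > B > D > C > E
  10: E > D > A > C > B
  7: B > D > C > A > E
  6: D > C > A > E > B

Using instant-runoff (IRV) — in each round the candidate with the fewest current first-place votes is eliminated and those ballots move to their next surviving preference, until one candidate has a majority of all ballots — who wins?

A

Round 1: A 8, B 7, C 0, D 6, E 10. C eliminated.
Round 2: A 8, B 7, D 6, E 10. D eliminated.
Round 3: A 14, B 7, E 10. B eliminated.
Round 4: A 21, E 10. A has a majority (≥16).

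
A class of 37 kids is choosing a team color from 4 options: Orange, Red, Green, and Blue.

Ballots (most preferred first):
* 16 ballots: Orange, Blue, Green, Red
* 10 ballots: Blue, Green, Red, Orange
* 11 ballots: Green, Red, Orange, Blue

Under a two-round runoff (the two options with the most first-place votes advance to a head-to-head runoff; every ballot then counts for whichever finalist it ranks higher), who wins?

Green

Round 1 first-place votes: Orange 16, Red 0, Green 11, Blue 10. Orange and Green advance.
Runoff: Orange is ranked above Green on 16 ballots, Green above Orange on 21.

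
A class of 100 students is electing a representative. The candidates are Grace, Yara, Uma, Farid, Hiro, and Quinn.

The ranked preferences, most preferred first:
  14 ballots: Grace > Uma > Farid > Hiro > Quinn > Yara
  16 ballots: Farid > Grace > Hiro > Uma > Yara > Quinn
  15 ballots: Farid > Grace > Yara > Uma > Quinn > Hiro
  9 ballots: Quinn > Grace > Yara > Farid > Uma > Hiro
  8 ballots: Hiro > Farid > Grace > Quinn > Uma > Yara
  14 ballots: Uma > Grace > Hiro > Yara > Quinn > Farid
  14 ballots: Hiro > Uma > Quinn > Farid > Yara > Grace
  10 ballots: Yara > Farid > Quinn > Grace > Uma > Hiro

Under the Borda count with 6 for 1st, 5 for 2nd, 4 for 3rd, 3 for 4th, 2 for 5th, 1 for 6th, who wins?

Grace: 14×6 + 16×5 + 15×5 + 9×5 + 8×4 + 14×5 + 14×1 + 10×3 = 430
Yara: 14×1 + 16×2 + 15×4 + 9×4 + 8×1 + 14×3 + 14×2 + 10×6 = 280
Uma: 14×5 + 16×3 + 15×3 + 9×2 + 8×2 + 14×6 + 14×5 + 10×2 = 371
Farid: 14×4 + 16×6 + 15×6 + 9×3 + 8×5 + 14×1 + 14×3 + 10×5 = 415
Hiro: 14×3 + 16×4 + 15×1 + 9×1 + 8×6 + 14×4 + 14×6 + 10×1 = 328
Quinn: 14×2 + 16×1 + 15×2 + 9×6 + 8×3 + 14×2 + 14×4 + 10×4 = 276

Grace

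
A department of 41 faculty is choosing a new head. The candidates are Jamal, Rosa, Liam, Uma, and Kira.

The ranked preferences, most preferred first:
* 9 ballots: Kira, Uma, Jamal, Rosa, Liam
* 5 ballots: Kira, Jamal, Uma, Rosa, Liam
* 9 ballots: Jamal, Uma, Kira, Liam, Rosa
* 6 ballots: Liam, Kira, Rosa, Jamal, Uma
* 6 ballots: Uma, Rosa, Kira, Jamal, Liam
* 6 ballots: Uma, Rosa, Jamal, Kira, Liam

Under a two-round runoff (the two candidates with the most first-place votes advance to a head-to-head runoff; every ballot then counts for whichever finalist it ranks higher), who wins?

Round 1 first-place votes: Jamal 9, Rosa 0, Liam 6, Uma 12, Kira 14. Kira and Uma advance.
Runoff: Kira is ranked above Uma on 20 ballots, Uma above Kira on 21.

Uma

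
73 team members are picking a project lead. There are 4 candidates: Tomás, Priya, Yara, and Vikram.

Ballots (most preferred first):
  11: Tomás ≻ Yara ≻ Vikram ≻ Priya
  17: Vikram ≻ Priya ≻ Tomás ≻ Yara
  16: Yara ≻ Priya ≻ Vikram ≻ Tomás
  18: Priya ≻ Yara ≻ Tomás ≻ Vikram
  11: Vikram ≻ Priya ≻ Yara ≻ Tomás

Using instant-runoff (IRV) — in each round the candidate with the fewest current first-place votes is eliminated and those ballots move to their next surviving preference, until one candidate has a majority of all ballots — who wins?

Round 1: Tomás 11, Priya 18, Yara 16, Vikram 28. Tomás eliminated.
Round 2: Priya 18, Yara 27, Vikram 28. Priya eliminated.
Round 3: Yara 45, Vikram 28. Yara has a majority (≥37).

Yara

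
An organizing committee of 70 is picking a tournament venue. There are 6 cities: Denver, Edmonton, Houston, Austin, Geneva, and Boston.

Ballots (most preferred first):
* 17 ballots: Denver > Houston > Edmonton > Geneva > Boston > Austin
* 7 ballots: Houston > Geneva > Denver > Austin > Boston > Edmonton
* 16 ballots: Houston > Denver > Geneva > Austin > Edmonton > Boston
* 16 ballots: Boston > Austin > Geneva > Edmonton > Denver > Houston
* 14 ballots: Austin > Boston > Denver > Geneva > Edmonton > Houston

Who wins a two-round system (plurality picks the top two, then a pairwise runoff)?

Round 1 first-place votes: Denver 17, Edmonton 0, Houston 23, Austin 14, Geneva 0, Boston 16. Houston and Denver advance.
Runoff: Houston is ranked above Denver on 23 ballots, Denver above Houston on 47.

Denver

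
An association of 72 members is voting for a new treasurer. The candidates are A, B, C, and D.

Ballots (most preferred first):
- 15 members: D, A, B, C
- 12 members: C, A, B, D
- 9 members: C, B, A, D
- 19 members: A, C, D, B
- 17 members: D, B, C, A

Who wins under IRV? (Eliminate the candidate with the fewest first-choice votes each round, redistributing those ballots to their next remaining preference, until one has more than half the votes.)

Round 1: A 19, B 0, C 21, D 32. B eliminated.
Round 2: A 19, C 21, D 32. A eliminated.
Round 3: C 40, D 32. C has a majority (≥37).

C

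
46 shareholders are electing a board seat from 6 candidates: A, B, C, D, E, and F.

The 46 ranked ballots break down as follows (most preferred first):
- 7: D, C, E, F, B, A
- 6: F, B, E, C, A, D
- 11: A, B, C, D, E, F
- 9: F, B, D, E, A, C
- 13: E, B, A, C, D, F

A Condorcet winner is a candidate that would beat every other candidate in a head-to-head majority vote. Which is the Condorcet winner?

B vs A: 35–11
B vs C: 39–7
B vs D: 39–7
B vs E: 26–20
B vs F: 24–22
B beats every other candidate.

B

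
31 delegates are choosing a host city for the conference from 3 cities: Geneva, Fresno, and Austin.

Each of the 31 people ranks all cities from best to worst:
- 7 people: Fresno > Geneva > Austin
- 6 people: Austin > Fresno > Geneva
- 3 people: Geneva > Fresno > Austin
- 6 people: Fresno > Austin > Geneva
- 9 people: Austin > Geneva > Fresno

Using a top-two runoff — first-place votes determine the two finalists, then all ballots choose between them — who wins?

Fresno

Round 1 first-place votes: Geneva 3, Fresno 13, Austin 15. Austin and Fresno advance.
Runoff: Austin is ranked above Fresno on 15 ballots, Fresno above Austin on 16.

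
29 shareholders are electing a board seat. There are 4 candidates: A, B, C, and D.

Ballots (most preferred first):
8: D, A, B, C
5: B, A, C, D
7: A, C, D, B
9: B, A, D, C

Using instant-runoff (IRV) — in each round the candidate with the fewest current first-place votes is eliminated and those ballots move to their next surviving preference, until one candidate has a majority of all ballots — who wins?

Round 1: A 7, B 14, C 0, D 8. C eliminated.
Round 2: A 7, B 14, D 8. A eliminated.
Round 3: B 14, D 15. D has a majority (≥15).

D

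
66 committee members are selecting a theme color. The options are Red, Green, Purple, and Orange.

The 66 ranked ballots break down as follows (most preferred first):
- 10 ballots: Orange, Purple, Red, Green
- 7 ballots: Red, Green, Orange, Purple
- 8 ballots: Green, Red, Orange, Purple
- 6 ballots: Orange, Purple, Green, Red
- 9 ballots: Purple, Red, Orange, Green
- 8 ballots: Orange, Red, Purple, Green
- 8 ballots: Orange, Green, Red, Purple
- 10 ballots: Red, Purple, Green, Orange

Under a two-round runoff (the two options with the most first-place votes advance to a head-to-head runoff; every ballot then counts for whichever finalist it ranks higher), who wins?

Red

Round 1 first-place votes: Red 17, Green 8, Purple 9, Orange 32. Orange and Red advance.
Runoff: Orange is ranked above Red on 32 ballots, Red above Orange on 34.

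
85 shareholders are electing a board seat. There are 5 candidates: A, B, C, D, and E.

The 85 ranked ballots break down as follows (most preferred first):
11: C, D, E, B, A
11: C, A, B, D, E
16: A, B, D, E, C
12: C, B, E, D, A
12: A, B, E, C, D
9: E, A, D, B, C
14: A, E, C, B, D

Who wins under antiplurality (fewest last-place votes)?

B

Last-place votes: A 23, B 0, C 25, D 26, E 11.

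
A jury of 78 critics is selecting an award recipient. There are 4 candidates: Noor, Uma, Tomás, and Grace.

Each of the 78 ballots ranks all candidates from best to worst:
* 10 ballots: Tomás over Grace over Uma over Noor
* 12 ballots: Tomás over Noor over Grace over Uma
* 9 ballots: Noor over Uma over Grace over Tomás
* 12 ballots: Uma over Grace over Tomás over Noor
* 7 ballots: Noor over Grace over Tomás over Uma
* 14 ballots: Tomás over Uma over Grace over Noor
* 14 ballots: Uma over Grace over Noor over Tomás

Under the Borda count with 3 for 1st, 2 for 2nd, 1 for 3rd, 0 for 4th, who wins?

Noor: 10×0 + 12×2 + 9×3 + 12×0 + 7×3 + 14×0 + 14×1 = 86
Uma: 10×1 + 12×0 + 9×2 + 12×3 + 7×0 + 14×2 + 14×3 = 134
Tomás: 10×3 + 12×3 + 9×0 + 12×1 + 7×1 + 14×3 + 14×0 = 127
Grace: 10×2 + 12×1 + 9×1 + 12×2 + 7×2 + 14×1 + 14×2 = 121

Uma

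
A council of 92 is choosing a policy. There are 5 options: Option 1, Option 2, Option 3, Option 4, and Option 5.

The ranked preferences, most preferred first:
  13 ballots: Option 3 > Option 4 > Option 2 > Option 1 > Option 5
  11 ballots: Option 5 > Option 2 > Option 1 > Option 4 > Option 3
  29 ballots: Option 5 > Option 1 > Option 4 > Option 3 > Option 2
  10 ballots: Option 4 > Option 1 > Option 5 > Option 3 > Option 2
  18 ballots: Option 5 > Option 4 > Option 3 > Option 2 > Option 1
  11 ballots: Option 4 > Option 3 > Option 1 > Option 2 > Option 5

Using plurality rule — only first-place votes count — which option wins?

Option 5

First-place votes: Option 1 0, Option 2 0, Option 3 13, Option 4 21, Option 5 58.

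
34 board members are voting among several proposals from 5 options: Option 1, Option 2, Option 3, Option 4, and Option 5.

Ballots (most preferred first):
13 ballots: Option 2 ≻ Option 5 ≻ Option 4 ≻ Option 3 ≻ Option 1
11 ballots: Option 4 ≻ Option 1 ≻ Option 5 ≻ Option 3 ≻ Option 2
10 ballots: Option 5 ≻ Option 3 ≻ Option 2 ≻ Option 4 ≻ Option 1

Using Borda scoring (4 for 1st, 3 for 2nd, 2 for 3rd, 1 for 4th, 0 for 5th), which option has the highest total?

Option 1: 13×0 + 11×3 + 10×0 = 33
Option 2: 13×4 + 11×0 + 10×2 = 72
Option 3: 13×1 + 11×1 + 10×3 = 54
Option 4: 13×2 + 11×4 + 10×1 = 80
Option 5: 13×3 + 11×2 + 10×4 = 101

Option 5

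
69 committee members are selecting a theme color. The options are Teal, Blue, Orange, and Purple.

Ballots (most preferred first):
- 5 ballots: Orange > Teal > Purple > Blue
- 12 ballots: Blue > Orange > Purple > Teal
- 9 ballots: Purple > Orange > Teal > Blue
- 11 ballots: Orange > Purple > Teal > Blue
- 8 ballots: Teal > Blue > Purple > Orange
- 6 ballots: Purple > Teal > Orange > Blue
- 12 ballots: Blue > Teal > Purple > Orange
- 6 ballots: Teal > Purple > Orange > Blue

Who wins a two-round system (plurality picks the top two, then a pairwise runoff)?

Orange

Round 1 first-place votes: Teal 14, Blue 24, Orange 16, Purple 15. Blue and Orange advance.
Runoff: Blue is ranked above Orange on 32 ballots, Orange above Blue on 37.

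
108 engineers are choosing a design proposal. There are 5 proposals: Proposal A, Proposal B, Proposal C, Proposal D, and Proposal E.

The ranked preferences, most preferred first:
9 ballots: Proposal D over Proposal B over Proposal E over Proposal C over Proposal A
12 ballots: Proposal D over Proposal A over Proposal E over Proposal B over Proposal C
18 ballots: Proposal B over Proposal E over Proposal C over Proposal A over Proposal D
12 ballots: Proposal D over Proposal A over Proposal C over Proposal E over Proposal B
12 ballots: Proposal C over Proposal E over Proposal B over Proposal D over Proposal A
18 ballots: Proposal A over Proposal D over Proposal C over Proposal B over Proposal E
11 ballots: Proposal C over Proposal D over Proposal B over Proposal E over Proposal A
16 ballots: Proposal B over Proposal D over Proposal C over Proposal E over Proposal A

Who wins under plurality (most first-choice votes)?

Proposal B

First-place votes: Proposal A 18, Proposal B 34, Proposal C 23, Proposal D 33, Proposal E 0.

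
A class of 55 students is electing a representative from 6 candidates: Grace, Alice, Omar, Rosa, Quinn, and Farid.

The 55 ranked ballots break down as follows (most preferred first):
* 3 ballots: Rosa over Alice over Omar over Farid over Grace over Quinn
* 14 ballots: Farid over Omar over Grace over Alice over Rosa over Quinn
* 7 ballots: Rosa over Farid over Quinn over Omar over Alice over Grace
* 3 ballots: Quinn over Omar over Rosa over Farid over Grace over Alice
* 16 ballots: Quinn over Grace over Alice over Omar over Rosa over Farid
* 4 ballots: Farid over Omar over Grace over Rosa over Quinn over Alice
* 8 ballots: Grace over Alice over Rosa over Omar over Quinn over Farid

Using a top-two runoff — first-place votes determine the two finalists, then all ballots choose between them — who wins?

Farid

Round 1 first-place votes: Grace 8, Alice 0, Omar 0, Rosa 10, Quinn 19, Farid 18. Quinn and Farid advance.
Runoff: Quinn is ranked above Farid on 27 ballots, Farid above Quinn on 28.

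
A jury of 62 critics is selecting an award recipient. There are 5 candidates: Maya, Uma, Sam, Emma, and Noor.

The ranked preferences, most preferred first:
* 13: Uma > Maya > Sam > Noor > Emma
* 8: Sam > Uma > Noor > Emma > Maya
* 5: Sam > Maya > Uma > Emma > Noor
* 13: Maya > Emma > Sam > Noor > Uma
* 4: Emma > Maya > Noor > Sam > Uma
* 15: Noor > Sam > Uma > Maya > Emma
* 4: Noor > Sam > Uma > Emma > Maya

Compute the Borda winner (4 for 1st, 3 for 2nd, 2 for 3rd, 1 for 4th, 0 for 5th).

Sam

Maya: 13×3 + 8×0 + 5×3 + 13×4 + 4×3 + 15×1 + 4×0 = 133
Uma: 13×4 + 8×3 + 5×2 + 13×0 + 4×0 + 15×2 + 4×2 = 124
Sam: 13×2 + 8×4 + 5×4 + 13×2 + 4×1 + 15×3 + 4×3 = 165
Emma: 13×0 + 8×1 + 5×1 + 13×3 + 4×4 + 15×0 + 4×1 = 72
Noor: 13×1 + 8×2 + 5×0 + 13×1 + 4×2 + 15×4 + 4×4 = 126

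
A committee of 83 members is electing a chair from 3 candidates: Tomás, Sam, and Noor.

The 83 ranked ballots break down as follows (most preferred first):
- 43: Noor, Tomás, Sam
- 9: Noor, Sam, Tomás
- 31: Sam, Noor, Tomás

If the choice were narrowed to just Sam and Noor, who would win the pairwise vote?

Sam is ranked above Noor on 31 ballots; Noor above Sam on 52.

Noor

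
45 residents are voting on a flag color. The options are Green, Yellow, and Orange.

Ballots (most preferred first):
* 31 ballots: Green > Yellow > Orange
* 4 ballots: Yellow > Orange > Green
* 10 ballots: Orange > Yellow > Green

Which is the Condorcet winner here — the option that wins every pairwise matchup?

Green vs Yellow: 31–14
Green vs Orange: 31–14
Green beats every other option.

Green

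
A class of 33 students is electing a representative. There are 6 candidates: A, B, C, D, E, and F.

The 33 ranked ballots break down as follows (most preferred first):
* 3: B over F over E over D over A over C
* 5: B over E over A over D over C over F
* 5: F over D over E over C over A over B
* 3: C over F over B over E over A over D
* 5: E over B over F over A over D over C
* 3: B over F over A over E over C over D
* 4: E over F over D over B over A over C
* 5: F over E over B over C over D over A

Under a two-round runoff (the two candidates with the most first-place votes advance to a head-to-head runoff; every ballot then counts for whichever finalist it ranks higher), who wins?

F

Round 1 first-place votes: A 0, B 11, C 3, D 0, E 9, F 10. B and F advance.
Runoff: B is ranked above F on 16 ballots, F above B on 17.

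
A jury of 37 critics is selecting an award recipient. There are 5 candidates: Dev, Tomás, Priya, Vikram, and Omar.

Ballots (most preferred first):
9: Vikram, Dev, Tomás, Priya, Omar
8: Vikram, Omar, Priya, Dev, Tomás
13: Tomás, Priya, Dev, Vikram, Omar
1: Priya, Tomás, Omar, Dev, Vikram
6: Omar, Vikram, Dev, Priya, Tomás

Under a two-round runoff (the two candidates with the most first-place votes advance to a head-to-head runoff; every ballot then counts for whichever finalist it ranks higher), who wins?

Round 1 first-place votes: Dev 0, Tomás 13, Priya 1, Vikram 17, Omar 6. Vikram and Tomás advance.
Runoff: Vikram is ranked above Tomás on 23 ballots, Tomás above Vikram on 14.

Vikram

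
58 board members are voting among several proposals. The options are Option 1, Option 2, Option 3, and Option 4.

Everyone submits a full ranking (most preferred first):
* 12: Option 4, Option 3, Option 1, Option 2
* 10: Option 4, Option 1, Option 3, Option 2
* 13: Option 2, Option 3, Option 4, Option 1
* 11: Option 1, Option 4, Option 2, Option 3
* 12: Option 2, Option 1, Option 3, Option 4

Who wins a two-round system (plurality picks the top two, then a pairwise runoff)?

Round 1 first-place votes: Option 1 11, Option 2 25, Option 3 0, Option 4 22. Option 2 and Option 4 advance.
Runoff: Option 2 is ranked above Option 4 on 25 ballots, Option 4 above Option 2 on 33.

Option 4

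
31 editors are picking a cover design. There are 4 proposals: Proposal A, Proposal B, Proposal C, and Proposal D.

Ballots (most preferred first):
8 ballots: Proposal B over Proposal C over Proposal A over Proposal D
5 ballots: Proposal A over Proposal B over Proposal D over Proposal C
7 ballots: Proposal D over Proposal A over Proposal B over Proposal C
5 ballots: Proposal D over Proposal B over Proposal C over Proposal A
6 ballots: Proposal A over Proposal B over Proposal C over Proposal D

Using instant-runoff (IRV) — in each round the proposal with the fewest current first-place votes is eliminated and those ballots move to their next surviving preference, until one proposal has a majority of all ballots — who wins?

Round 1: Proposal A 11, Proposal B 8, Proposal C 0, Proposal D 12. Proposal C eliminated.
Round 2: Proposal A 11, Proposal B 8, Proposal D 12. Proposal B eliminated.
Round 3: Proposal A 19, Proposal D 12. Proposal A has a majority (≥16).

Proposal A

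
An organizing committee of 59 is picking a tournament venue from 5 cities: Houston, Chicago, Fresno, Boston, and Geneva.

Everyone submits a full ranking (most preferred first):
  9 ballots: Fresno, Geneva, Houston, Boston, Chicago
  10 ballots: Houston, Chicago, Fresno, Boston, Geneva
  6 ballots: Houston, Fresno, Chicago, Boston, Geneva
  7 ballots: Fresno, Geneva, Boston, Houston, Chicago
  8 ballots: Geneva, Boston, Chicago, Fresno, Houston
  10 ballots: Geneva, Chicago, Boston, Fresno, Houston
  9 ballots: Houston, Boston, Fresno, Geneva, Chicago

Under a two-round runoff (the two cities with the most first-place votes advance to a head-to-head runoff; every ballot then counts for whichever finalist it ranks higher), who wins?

Geneva

Round 1 first-place votes: Houston 25, Chicago 0, Fresno 16, Boston 0, Geneva 18. Houston and Geneva advance.
Runoff: Houston is ranked above Geneva on 25 ballots, Geneva above Houston on 34.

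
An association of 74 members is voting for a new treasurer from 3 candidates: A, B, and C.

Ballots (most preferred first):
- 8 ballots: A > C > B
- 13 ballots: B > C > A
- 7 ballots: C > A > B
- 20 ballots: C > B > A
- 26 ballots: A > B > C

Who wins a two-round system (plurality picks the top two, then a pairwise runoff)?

C

Round 1 first-place votes: A 34, B 13, C 27. A and C advance.
Runoff: A is ranked above C on 34 ballots, C above A on 40.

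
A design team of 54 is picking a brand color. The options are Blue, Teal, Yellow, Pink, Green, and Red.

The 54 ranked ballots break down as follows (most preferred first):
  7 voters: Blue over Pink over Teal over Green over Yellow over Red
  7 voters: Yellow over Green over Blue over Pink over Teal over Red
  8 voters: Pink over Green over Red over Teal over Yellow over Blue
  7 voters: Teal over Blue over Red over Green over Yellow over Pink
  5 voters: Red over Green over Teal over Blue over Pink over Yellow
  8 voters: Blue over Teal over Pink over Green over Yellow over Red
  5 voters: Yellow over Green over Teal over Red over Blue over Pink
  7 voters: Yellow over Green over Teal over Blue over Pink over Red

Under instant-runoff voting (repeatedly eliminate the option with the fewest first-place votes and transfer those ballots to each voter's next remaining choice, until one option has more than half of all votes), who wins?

Teal

Round 1: Blue 15, Teal 7, Yellow 19, Pink 8, Green 0, Red 5. Green eliminated.
Round 2: Blue 15, Teal 7, Yellow 19, Pink 8, Red 5. Red eliminated.
Round 3: Blue 15, Teal 12, Yellow 19, Pink 8. Pink eliminated.
Round 4: Blue 15, Teal 20, Yellow 19. Blue eliminated.
Round 5: Teal 35, Yellow 19. Teal has a majority (≥28).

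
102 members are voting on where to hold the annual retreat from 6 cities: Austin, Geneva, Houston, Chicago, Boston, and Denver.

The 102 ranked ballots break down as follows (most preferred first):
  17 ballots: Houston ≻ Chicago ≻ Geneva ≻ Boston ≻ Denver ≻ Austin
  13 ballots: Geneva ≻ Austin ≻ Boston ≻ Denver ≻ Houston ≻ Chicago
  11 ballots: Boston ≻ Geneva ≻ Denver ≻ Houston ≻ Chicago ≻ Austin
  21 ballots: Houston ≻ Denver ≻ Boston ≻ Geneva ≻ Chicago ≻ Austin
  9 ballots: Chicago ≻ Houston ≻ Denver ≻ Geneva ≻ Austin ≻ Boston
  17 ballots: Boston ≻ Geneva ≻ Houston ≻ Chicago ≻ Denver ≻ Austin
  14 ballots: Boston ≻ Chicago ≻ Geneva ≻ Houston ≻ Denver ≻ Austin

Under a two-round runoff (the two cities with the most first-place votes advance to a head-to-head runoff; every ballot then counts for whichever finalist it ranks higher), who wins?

Boston

Round 1 first-place votes: Austin 0, Geneva 13, Houston 38, Chicago 9, Boston 42, Denver 0. Boston and Houston advance.
Runoff: Boston is ranked above Houston on 55 ballots, Houston above Boston on 47.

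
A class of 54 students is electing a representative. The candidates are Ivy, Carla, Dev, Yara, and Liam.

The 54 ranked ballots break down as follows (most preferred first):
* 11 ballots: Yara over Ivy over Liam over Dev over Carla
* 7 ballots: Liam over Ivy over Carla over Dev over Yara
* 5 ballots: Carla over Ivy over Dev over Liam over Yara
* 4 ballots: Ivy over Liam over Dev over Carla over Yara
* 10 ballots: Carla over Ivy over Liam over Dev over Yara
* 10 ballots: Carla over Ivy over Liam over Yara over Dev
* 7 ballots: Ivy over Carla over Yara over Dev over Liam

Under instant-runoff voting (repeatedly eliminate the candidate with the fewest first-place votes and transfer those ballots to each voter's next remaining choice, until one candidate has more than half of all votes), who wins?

Ivy

Round 1: Ivy 11, Carla 25, Dev 0, Yara 11, Liam 7. Dev eliminated.
Round 2: Ivy 11, Carla 25, Yara 11, Liam 7. Liam eliminated.
Round 3: Ivy 18, Carla 25, Yara 11. Yara eliminated.
Round 4: Ivy 29, Carla 25. Ivy has a majority (≥28).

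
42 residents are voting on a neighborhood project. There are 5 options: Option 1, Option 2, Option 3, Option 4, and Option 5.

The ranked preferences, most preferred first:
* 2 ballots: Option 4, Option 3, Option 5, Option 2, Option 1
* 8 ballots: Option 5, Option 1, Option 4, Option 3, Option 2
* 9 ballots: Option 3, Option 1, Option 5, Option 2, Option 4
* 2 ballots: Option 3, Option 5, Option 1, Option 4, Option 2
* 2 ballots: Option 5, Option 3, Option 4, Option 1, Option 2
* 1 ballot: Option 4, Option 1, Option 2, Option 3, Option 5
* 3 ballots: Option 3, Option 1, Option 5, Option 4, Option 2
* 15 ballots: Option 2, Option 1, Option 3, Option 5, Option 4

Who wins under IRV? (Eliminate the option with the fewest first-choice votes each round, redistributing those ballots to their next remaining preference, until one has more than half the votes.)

Option 3

Round 1: Option 1 0, Option 2 15, Option 3 14, Option 4 3, Option 5 10. Option 1 eliminated.
Round 2: Option 2 15, Option 3 14, Option 4 3, Option 5 10. Option 4 eliminated.
Round 3: Option 2 16, Option 3 16, Option 5 10. Option 5 eliminated.
Round 4: Option 2 16, Option 3 26. Option 3 has a majority (≥22).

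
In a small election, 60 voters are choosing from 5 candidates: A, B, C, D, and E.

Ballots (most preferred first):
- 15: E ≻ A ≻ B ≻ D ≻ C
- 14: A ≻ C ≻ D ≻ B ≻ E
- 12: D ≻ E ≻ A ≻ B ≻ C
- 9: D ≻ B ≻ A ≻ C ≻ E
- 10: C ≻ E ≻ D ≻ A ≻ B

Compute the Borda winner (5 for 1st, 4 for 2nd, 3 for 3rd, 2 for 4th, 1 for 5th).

A

A: 15×4 + 14×5 + 12×3 + 9×3 + 10×2 = 213
B: 15×3 + 14×2 + 12×2 + 9×4 + 10×1 = 143
C: 15×1 + 14×4 + 12×1 + 9×2 + 10×5 = 151
D: 15×2 + 14×3 + 12×5 + 9×5 + 10×3 = 207
E: 15×5 + 14×1 + 12×4 + 9×1 + 10×4 = 186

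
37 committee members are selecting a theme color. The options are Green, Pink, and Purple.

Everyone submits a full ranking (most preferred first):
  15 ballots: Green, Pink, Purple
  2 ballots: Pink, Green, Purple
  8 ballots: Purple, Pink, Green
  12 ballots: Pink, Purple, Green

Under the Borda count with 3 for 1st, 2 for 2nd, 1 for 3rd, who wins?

Green: 15×3 + 2×2 + 8×1 + 12×1 = 69
Pink: 15×2 + 2×3 + 8×2 + 12×3 = 88
Purple: 15×1 + 2×1 + 8×3 + 12×2 = 65

Pink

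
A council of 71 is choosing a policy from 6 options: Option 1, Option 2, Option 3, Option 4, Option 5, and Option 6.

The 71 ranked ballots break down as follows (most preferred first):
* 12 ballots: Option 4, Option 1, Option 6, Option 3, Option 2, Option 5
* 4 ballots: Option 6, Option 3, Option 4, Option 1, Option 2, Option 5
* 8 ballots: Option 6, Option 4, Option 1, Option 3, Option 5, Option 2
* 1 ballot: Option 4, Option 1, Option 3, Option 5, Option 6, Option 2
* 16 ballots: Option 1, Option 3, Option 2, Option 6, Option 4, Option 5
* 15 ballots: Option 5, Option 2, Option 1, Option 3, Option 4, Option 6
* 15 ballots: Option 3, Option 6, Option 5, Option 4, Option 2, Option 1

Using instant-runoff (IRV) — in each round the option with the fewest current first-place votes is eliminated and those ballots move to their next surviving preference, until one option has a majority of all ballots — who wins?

Option 4

Round 1: Option 1 16, Option 2 0, Option 3 15, Option 4 13, Option 5 15, Option 6 12. Option 2 eliminated.
Round 2: Option 1 16, Option 3 15, Option 4 13, Option 5 15, Option 6 12. Option 6 eliminated.
Round 3: Option 1 16, Option 3 19, Option 4 21, Option 5 15. Option 5 eliminated.
Round 4: Option 1 31, Option 3 19, Option 4 21. Option 3 eliminated.
Round 5: Option 1 31, Option 4 40. Option 4 has a majority (≥36).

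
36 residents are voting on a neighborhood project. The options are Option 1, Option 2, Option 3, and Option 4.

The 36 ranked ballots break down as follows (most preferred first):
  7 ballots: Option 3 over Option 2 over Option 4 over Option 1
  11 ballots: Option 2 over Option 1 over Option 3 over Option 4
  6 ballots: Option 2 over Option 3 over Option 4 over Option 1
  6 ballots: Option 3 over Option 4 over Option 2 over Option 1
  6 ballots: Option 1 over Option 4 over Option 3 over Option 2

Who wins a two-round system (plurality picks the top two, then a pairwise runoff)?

Round 1 first-place votes: Option 1 6, Option 2 17, Option 3 13, Option 4 0. Option 2 and Option 3 advance.
Runoff: Option 2 is ranked above Option 3 on 17 ballots, Option 3 above Option 2 on 19.

Option 3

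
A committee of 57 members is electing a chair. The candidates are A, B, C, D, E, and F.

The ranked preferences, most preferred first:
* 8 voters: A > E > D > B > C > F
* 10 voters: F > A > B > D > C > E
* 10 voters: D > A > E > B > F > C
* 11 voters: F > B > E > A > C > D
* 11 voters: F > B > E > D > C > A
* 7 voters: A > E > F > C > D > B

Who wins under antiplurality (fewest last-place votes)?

Last-place votes: A 11, B 7, C 10, D 11, E 10, F 8.

B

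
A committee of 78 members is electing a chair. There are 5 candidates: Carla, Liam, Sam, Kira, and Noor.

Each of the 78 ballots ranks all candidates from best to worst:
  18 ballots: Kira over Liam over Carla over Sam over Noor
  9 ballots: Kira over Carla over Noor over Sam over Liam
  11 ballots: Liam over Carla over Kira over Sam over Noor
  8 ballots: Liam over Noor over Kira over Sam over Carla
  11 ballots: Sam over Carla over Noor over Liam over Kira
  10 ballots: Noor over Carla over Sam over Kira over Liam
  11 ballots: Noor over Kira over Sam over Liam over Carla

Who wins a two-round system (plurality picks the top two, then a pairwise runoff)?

Round 1 first-place votes: Carla 0, Liam 19, Sam 11, Kira 27, Noor 21. Kira and Noor advance.
Runoff: Kira is ranked above Noor on 38 ballots, Noor above Kira on 40.

Noor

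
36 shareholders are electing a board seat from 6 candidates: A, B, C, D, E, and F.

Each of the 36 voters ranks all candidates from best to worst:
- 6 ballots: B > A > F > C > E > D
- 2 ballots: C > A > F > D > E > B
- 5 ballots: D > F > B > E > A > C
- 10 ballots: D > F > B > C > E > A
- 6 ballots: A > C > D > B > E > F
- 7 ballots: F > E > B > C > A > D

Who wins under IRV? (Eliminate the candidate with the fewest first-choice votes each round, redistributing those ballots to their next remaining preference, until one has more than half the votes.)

Round 1: A 6, B 6, C 2, D 15, E 0, F 7. E eliminated.
Round 2: A 6, B 6, C 2, D 15, F 7. C eliminated.
Round 3: A 8, B 6, D 15, F 7. B eliminated.
Round 4: A 14, D 15, F 7. F eliminated.
Round 5: A 21, D 15. A has a majority (≥19).

A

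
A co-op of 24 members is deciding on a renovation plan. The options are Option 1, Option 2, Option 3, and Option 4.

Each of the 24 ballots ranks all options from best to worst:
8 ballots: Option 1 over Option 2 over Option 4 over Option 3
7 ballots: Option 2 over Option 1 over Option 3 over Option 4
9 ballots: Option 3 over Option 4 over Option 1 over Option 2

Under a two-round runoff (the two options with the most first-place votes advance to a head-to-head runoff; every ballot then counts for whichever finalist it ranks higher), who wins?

Round 1 first-place votes: Option 1 8, Option 2 7, Option 3 9, Option 4 0. Option 3 and Option 1 advance.
Runoff: Option 3 is ranked above Option 1 on 9 ballots, Option 1 above Option 3 on 15.

Option 1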